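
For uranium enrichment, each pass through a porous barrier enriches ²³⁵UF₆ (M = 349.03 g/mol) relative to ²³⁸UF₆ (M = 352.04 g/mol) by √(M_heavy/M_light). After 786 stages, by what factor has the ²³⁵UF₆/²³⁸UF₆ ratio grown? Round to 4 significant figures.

29.21

The single-stage factor is √(M_heavy/M_light), so 786 stages give [√(352.04/349.03)]^786 = (352.04/349.03)^(786/2).
= 1.00862^393 = 29.21.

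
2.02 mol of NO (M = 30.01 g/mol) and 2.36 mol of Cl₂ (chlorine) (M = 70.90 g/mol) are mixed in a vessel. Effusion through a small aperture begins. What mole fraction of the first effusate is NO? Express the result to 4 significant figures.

0.5681

Rate_i ∝ x_i/√M_i (Graham's law weighted by mole fraction), so the effusate composition follows n_i/√M_i.
Mole fraction of NO in the effusate = (n_NO/√M_NO) / (n_NO/√M_NO + n_Cl₂/√M_Cl₂)
= (2.02/√30.01) / (2.02/√30.01 + 2.36/√70.90) = 0.3687/(0.3687 + 0.2803) = 0.5681.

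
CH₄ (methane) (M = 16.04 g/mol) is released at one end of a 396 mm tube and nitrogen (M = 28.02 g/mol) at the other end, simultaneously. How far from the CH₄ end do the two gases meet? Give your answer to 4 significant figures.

In equal time, each gas travels a distance ∝ its rate ∝ 1/√M, so d_CH₄/d_N₂ = √(M_N₂/M_CH₄) = √(28.02/16.04) = 1.322.
With d_CH₄ + d_N₂ = 396 mm, d_N₂ = 396/(1 + 1.322) = 170.6 mm.
d_CH₄ = 396 − 170.6 = 225.4 mm.

225.4 mm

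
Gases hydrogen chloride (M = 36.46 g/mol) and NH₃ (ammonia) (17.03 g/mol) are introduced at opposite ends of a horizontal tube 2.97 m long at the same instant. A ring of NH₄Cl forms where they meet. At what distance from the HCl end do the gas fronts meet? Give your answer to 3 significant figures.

1.21 m

In equal time, each gas travels a distance ∝ its rate ∝ 1/√M, so d_HCl/d_NH₃ = √(M_NH₃/M_HCl) = √(17.03/36.46) = 0.6834.
With d_HCl + d_NH₃ = 2.97 m, d_NH₃ = 2.97/(1 + 0.6834) = 1.764 m.
d_HCl = 2.97 − 1.764 = 1.21 m.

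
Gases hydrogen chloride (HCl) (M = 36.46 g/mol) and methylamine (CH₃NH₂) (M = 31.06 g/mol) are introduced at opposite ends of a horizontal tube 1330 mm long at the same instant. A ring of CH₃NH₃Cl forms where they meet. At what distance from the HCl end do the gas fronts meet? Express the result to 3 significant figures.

638 mm

Graham's law gives d_HCl/d_CH₃NH₂ = rate_HCl/rate_CH₃NH₂ = √(M_CH₃NH₂/M_HCl) = √(31.06/36.46) = 0.9230.
With d_HCl + d_CH₃NH₂ = 1330 mm, d_CH₃NH₂ = 1330/(1 + 0.9230) = 691.6 mm.
d_HCl = 1330 − 691.6 = 638 mm.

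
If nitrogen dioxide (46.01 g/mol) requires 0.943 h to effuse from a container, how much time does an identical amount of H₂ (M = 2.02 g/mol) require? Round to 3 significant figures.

Using Graham's law: t_H₂/t_NO₂ = √(M_H₂/M_NO₂) = √(2.02/46.01) = √0.04390 = 0.2095.
So the time for H₂ is 0.943 × 0.2095 = 0.198 h.

0.198 h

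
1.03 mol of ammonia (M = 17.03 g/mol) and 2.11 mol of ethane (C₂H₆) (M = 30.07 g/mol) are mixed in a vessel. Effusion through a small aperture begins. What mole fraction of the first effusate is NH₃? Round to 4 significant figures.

0.3934

The effusion rate of species i is ∝ p_i/√M_i ∝ n_i/√M_i.
So x_NH₃ in the escaping gas = (n_NH₃/√M_NH₃) / Σ(n_i/√M_i)
= (1.03/√17.03) / (1.03/√17.03 + 2.11/√30.07) = 0.2496/(0.2496 + 0.3848) = 0.3934.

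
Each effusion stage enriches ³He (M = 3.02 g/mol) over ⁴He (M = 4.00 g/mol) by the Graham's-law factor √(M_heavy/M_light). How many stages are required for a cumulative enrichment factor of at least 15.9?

20

Single-stage factor α = √(4.00/3.02), so ln α = ½ ln(1.32450) = 0.1405.
Need α^N ≥ 15.9 ⇒ N ≥ ln(15.9) / ln α = 2.766 / 0.1405 = 19.69.
So at least 20 stages are needed.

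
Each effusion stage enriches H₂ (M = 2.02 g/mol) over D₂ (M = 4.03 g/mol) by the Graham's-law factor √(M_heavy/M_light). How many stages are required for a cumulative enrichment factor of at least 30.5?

10

With α = √(4.03/2.02) per stage, ln α = ½ ln(1.99505) = 0.3453.
Need α^N ≥ 30.5 ⇒ N ≥ ln(30.5) / ln α = 3.418 / 0.3453 = 9.90.
Rounding up, N = 10 stages.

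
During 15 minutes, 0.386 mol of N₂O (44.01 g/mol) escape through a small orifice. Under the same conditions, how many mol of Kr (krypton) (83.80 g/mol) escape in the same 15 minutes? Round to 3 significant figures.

0.280 mol

From Graham's law, rate_Kr/rate_N₂O = √(M_N₂O/M_Kr) = √(44.01/83.80) = √0.5252 = 0.7247.
So the amount for Kr is 0.386 × 0.7247 = 0.280 mol.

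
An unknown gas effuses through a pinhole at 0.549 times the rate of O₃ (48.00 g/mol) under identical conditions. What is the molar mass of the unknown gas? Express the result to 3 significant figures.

159 g/mol

From Graham's law, rate_X/rate_O₃ = √(M_O₃/M_X).
0.549 = √(48.00/M_X)
M_X = 48.00 / 0.549² = 48.00 / 0.3014 = 159 g/mol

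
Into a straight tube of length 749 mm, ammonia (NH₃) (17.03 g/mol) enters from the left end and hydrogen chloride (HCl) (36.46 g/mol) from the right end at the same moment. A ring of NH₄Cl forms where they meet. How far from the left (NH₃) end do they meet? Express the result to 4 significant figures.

444.9 mm

Distances travelled in equal time are proportional to diffusion rates, so d_NH₃/d_HCl = √(M_HCl/M_NH₃) = √(36.46/17.03) = 1.463.
With d_NH₃ + d_HCl = 749 mm, d_HCl = 749/(1 + 1.463) = 304.1 mm.
d_NH₃ = 749 − 304.1 = 444.9 mm.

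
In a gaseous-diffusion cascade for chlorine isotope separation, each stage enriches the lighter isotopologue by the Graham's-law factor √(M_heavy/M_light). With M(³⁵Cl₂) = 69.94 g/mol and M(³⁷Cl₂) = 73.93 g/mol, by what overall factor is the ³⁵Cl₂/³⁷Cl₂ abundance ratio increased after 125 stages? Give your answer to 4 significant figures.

Overall factor = α^125 with α = √(73.93/69.94), i.e. (73.93/69.94)^(125/2).
= 1.05705^(125/2) = 32.06.

32.06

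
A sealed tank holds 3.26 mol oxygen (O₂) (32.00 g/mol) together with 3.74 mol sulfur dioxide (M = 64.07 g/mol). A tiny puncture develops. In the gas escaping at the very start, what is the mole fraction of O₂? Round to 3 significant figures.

The effusion rate of species i is ∝ p_i/√M_i ∝ n_i/√M_i.
So x_O₂ in the escaping gas = (n_O₂/√M_O₂) / Σ(n_i/√M_i)
= (3.26/√32.00) / (3.26/√32.00 + 3.74/√64.07) = 0.5763/(0.5763 + 0.4672) = 0.552.

0.552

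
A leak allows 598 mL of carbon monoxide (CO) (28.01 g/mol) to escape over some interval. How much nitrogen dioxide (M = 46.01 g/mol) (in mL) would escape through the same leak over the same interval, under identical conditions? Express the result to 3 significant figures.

467 mL

Since effusion rate ∝ 1/√M, rate_NO₂/rate_CO = √(M_CO/M_NO₂) = √(28.01/46.01) = √0.6088 = 0.7802.
So the volume for NO₂ is 598 × 0.7802 = 467 mL.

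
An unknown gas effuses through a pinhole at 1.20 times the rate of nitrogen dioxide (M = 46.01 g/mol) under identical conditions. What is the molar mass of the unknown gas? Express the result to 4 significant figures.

31.95 g/mol

By Graham's law, rate_X/rate_NO₂ = √(M_NO₂/M_X).
1.20 = √(46.01/M_X)
M_X = 46.01 / 1.20² = 46.01 / 1.440 = 31.95 g/mol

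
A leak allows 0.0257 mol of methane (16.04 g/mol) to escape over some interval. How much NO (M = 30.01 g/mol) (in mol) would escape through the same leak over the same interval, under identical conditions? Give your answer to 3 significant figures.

Using Graham's law: rate_NO/rate_CH₄ = √(M_CH₄/M_NO) = √(16.04/30.01) = √0.5345 = 0.7311.
So the amount for NO is 0.0257 × 0.7311 = 0.0188 mol.

0.0188 mol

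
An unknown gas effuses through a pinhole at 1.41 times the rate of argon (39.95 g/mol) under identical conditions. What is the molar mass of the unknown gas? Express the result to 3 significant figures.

20.1 g/mol

From Graham's law, rate_X/rate_Ar = √(M_Ar/M_X).
1.41 = √(39.95/M_X)
M_X = 39.95 / 1.41² = 39.95 / 1.988 = 20.1 g/mol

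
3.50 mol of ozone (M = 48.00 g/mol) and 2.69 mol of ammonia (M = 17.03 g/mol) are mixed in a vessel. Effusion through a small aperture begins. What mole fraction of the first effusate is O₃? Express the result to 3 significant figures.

The effusion rate of species i is ∝ p_i/√M_i ∝ n_i/√M_i.
Mole fraction of O₃ in the effusate = (n_O₃/√M_O₃) / (n_O₃/√M_O₃ + n_NH₃/√M_NH₃)
= (3.50/√48.00) / (3.50/√48.00 + 2.69/√17.03) = 0.5052/(0.5052 + 0.6518) = 0.437.

0.437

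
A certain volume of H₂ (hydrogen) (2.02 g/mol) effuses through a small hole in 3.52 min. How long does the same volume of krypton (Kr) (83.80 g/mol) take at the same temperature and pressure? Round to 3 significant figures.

From Graham's law, t_Kr/t_H₂ = √(M_Kr/M_H₂) = √(83.80/2.02) = √41.49 = 6.441.
So the time for Kr is 3.52 × 6.441 = 22.7 min.

22.7 min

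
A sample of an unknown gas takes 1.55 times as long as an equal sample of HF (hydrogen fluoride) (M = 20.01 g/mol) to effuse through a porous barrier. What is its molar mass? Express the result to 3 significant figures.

48.1 g/mol

From Graham's law, t_X/t_HF = √(M_X/M_HF).
1.55 = √(M_X/20.01)
M_X = 20.01 × 1.55² = 20.01 × 2.403 = 48.1 g/mol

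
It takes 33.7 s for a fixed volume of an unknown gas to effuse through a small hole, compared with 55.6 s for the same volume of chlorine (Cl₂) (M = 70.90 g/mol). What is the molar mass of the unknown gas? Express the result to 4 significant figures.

By Graham's law, t_X/t_Cl₂ = √(M_X/M_Cl₂).
33.7/55.6 = 0.6061 = √(M_X/70.90)
M_X = 70.90 × 0.6061² = 70.90 × 0.3674 = 26.05 g/mol

26.05 g/mol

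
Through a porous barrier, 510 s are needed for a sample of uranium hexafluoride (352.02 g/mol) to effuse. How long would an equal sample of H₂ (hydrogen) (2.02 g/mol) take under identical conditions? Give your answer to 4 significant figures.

38.63 s

Since effusion rate ∝ 1/√M, t_H₂/t_UF₆ = √(M_H₂/M_UF₆) = √(2.02/352.02) = √0.005738 = 0.07575.
So the time for H₂ is 510 × 0.07575 = 38.63 s.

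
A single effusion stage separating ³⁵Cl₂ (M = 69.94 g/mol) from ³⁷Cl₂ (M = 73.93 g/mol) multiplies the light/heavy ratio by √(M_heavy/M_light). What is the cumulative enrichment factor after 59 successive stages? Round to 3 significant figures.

5.14

After 59 stages the ratio has grown by (√(73.93/69.94))^59 = (73.93/69.94)^(59/2).
= 1.05705^(59/2) = 5.14.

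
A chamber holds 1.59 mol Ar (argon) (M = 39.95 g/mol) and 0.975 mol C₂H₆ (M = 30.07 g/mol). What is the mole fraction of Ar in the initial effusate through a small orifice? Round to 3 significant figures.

Rate_i ∝ x_i/√M_i (Graham's law weighted by mole fraction), so the effusate composition follows n_i/√M_i.
Mole fraction of Ar in the effusate = (n_Ar/√M_Ar) / (n_Ar/√M_Ar + n_C₂H₆/√M_C₂H₆)
= (1.59/√39.95) / (1.59/√39.95 + 0.975/√30.07) = 0.2516/(0.2516 + 0.1778) = 0.586.

0.586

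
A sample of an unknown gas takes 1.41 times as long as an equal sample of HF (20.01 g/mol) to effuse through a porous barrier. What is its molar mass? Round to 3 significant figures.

39.8 g/mol

Since effusion rate ∝ 1/√M, t_X/t_HF = √(M_X/M_HF).
1.41 = √(M_X/20.01)
M_X = 20.01 × 1.41² = 20.01 × 1.988 = 39.8 g/mol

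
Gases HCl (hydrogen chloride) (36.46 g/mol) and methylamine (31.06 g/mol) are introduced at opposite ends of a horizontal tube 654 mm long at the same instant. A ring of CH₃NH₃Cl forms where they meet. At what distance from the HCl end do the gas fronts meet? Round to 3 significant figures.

314 mm

Distances travelled in equal time are proportional to diffusion rates, so d_HCl/d_CH₃NH₂ = √(M_CH₃NH₂/M_HCl) = √(31.06/36.46) = 0.9230.
With d_HCl + d_CH₃NH₂ = 654 mm, d_CH₃NH₂ = 654/(1 + 0.9230) = 340.1 mm.
d_HCl = 654 − 340.1 = 314 mm.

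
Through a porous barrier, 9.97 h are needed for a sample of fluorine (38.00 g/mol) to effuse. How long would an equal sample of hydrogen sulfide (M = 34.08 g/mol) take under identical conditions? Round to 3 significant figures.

Graham's law gives t_H₂S/t_F₂ = √(M_H₂S/M_F₂) = √(34.08/38.00) = √0.8968 = 0.9470.
So the time for H₂S is 9.97 × 0.9470 = 9.44 h.

9.44 h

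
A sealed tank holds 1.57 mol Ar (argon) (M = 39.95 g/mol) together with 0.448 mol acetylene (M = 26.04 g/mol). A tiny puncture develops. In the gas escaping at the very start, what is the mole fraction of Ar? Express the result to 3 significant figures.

Rate_i ∝ x_i/√M_i (Graham's law weighted by mole fraction), so the effusate composition follows n_i/√M_i.
x_Ar(eff) = (n_Ar/√M_Ar) / (n_Ar/√M_Ar + n_C₂H₂/√M_C₂H₂)
= (1.57/√39.95) / (1.57/√39.95 + 0.448/√26.04) = 0.2484/(0.2484 + 0.08779) = 0.739.

0.739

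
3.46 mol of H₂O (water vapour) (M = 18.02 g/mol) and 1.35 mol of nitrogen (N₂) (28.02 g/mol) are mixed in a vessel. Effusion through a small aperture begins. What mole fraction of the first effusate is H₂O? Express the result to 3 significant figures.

0.762

Each component's effusion rate ∝ (its partial pressure)·(1/√M) ∝ n_i/√M_i.
x_H₂O(eff) = (n_H₂O/√M_H₂O) / (n_H₂O/√M_H₂O + n_N₂/√M_N₂)
= (3.46/√18.02) / (3.46/√18.02 + 1.35/√28.02) = 0.8151/(0.8151 + 0.2550) = 0.762.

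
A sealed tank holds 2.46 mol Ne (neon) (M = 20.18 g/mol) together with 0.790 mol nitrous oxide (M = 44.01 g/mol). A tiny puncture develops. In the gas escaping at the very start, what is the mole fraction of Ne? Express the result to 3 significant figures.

Rate_i ∝ x_i/√M_i (Graham's law weighted by mole fraction), so the effusate composition follows n_i/√M_i.
Mole fraction of Ne in the effusate = (n_Ne/√M_Ne) / (n_Ne/√M_Ne + n_N₂O/√M_N₂O)
= (2.46/√20.18) / (2.46/√20.18 + 0.790/√44.01) = 0.5476/(0.5476 + 0.1191) = 0.821.

0.821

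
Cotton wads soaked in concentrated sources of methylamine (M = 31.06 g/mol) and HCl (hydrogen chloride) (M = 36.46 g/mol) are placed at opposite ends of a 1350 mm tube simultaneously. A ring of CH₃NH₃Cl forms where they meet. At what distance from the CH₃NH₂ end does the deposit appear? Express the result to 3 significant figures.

702 mm

In equal time, each gas travels a distance ∝ its rate ∝ 1/√M, so d_CH₃NH₂/d_HCl = √(M_HCl/M_CH₃NH₂) = √(36.46/31.06) = 1.083.
With d_CH₃NH₂ + d_HCl = 1350 mm, d_HCl = 1350/(1 + 1.083) = 648.0 mm.
d_CH₃NH₂ = 1350 − 648.0 = 702 mm.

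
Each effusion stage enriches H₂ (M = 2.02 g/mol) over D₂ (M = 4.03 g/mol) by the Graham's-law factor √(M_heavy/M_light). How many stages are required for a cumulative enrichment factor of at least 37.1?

11

With α = √(4.03/2.02) per stage, ln α = ½ ln(1.99505) = 0.3453.
Need α^N ≥ 37.1 ⇒ N ≥ ln(37.1) / ln α = 3.614 / 0.3453 = 10.46.
So at least 11 stages are needed.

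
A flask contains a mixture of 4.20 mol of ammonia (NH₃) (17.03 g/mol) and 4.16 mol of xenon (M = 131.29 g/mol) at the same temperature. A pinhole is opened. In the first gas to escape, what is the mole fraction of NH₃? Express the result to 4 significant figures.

0.7371

Rate_i ∝ x_i/√M_i (Graham's law weighted by mole fraction), so the effusate composition follows n_i/√M_i.
So x_NH₃ in the escaping gas = (n_NH₃/√M_NH₃) / Σ(n_i/√M_i)
= (4.20/√17.03) / (4.20/√17.03 + 4.16/√131.29) = 1.018/(1.018 + 0.3631) = 0.7371.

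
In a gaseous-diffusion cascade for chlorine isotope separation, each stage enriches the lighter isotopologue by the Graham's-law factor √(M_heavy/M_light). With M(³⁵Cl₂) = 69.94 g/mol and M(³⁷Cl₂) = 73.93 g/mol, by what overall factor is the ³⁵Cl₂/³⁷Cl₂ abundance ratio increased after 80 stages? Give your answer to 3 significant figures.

9.20

The single-stage factor is √(M_heavy/M_light), so 80 stages give [√(73.93/69.94)]^80 = (73.93/69.94)^(80/2).
= 1.05705^40 = 9.20.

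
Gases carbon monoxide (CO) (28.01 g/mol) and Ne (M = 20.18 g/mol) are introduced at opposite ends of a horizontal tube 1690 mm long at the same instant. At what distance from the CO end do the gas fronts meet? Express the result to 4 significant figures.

In equal time, each gas travels a distance ∝ its rate ∝ 1/√M, so d_CO/d_Ne = √(M_Ne/M_CO) = √(20.18/28.01) = 0.8488.
With d_CO + d_Ne = 1690 mm, d_Ne = 1690/(1 + 0.8488) = 914.1 mm.
d_CO = 1690 − 914.1 = 775.9 mm.

775.9 mm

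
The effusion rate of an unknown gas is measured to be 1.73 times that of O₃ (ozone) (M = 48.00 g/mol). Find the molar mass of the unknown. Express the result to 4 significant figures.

16.04 g/mol

Graham's law gives rate_X/rate_O₃ = √(M_O₃/M_X).
1.73 = √(48.00/M_X)
M_X = 48.00 / 1.73² = 48.00 / 2.993 = 16.04 g/mol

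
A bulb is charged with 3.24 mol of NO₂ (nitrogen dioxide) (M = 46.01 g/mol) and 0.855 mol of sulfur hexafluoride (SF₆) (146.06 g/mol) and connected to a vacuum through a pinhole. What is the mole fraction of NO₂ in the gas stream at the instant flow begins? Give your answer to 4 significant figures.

0.8710

Each component's effusion rate ∝ (its partial pressure)·(1/√M) ∝ n_i/√M_i.
So x_NO₂ in the escaping gas = (n_NO₂/√M_NO₂) / Σ(n_i/√M_i)
= (3.24/√46.01) / (3.24/√46.01 + 0.855/√146.06) = 0.4777/(0.4777 + 0.07075) = 0.8710.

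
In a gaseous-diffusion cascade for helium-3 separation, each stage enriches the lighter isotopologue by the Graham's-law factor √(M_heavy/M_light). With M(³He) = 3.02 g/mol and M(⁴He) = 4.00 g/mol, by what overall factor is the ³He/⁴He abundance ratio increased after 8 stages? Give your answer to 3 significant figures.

Each stage multiplies the ratio by α = √(4.00/3.02), so after 8 stages the overall factor is α^8 = (4.00/3.02)^(8/2).
= 1.32450^4 = 3.08.

3.08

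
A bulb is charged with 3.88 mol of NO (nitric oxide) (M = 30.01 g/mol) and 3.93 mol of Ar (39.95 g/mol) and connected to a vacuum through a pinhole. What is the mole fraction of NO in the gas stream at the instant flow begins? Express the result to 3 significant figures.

The effusion rate of species i is ∝ p_i/√M_i ∝ n_i/√M_i.
So x_NO in the escaping gas = (n_NO/√M_NO) / Σ(n_i/√M_i)
= (3.88/√30.01) / (3.88/√30.01 + 3.93/√39.95) = 0.7083/(0.7083 + 0.6218) = 0.533.

0.533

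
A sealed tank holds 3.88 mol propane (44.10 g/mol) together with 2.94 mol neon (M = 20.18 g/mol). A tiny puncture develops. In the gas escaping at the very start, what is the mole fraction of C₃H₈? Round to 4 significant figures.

0.4717

The effusion rate of species i is ∝ p_i/√M_i ∝ n_i/√M_i.
x_C₃H₈(eff) = (n_C₃H₈/√M_C₃H₈) / (n_C₃H₈/√M_C₃H₈ + n_Ne/√M_Ne)
= (3.88/√44.10) / (3.88/√44.10 + 2.94/√20.18) = 0.5843/(0.5843 + 0.6545) = 0.4717.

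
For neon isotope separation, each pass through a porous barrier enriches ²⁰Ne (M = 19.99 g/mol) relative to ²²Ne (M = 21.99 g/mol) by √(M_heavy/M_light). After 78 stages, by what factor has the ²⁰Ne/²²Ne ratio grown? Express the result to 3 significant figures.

The single-stage factor is √(M_heavy/M_light), so 78 stages give [√(21.99/19.99)]^78 = (21.99/19.99)^(78/2).
= 1.10005^39 = 41.2.

41.2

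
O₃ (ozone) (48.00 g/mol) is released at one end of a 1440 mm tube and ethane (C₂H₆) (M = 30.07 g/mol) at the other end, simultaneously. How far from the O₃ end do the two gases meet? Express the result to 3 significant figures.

Graham's law gives d_O₃/d_C₂H₆ = rate_O₃/rate_C₂H₆ = √(M_C₂H₆/M_O₃) = √(30.07/48.00) = 0.7915.
With d_O₃ + d_C₂H₆ = 1440 mm, d_C₂H₆ = 1440/(1 + 0.7915) = 803.8 mm.
d_O₃ = 1440 − 803.8 = 636 mm.

636 mm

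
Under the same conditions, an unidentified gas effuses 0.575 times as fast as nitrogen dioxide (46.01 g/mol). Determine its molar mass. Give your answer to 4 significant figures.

From Graham's law, rate_X/rate_NO₂ = √(M_NO₂/M_X).
0.575 = √(46.01/M_X)
M_X = 46.01 / 0.575² = 46.01 / 0.3306 = 139.2 g/mol

139.2 g/mol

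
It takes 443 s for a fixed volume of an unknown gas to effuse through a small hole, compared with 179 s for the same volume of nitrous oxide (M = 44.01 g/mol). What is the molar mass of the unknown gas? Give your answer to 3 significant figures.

Since effusion rate ∝ 1/√M, t_X/t_N₂O = √(M_X/M_N₂O).
443/179 = 2.475 = √(M_X/44.01)
M_X = 44.01 × 2.475² = 44.01 × 6.125 = 270 g/mol

270 g/mol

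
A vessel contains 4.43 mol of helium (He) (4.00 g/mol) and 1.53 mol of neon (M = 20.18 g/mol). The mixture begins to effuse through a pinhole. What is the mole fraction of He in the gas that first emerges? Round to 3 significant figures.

Effusion rate of each component ∝ n_i/√M_i (partial pressure × 1/√M).
So x_He in the escaping gas = (n_He/√M_He) / Σ(n_i/√M_i)
= (4.43/√4.00) / (4.43/√4.00 + 1.53/√20.18) = 2.215/(2.215 + 0.3406) = 0.867.

0.867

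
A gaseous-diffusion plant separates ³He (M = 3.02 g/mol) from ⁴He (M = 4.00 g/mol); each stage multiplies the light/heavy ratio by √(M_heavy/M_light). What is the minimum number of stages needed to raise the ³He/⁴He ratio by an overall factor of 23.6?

23

With α = √(4.00/3.02) per stage, ln α = ½ ln(1.32450) = 0.1405.
Need α^N ≥ 23.6 ⇒ N ≥ ln(23.6) / ln α = 3.161 / 0.1405 = 22.50.
So at least 23 stages are needed.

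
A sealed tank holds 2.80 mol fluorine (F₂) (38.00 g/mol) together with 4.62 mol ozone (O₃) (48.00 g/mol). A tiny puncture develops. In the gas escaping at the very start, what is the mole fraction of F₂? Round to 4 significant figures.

Effusion rate of each component ∝ n_i/√M_i (partial pressure × 1/√M).
Mole fraction of F₂ in the effusate = (n_F₂/√M_F₂) / (n_F₂/√M_F₂ + n_O₃/√M_O₃)
= (2.80/√38.00) / (2.80/√38.00 + 4.62/√48.00) = 0.4542/(0.4542 + 0.6668) = 0.4052.

0.4052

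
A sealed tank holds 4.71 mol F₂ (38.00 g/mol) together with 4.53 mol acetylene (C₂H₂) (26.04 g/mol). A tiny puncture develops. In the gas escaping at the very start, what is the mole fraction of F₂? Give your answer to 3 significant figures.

0.463

Each component's effusion rate ∝ (its partial pressure)·(1/√M) ∝ n_i/√M_i.
x_F₂(eff) = (n_F₂/√M_F₂) / (n_F₂/√M_F₂ + n_C₂H₂/√M_C₂H₂)
= (4.71/√38.00) / (4.71/√38.00 + 4.53/√26.04) = 0.7641/(0.7641 + 0.8877) = 0.463.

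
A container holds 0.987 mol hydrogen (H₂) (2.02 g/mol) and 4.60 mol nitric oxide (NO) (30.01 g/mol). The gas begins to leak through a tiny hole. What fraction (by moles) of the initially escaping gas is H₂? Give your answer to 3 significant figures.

0.453

Rate_i ∝ x_i/√M_i (Graham's law weighted by mole fraction), so the effusate composition follows n_i/√M_i.
x_H₂(eff) = (n_H₂/√M_H₂) / (n_H₂/√M_H₂ + n_NO/√M_NO)
= (0.987/√2.02) / (0.987/√2.02 + 4.60/√30.01) = 0.6945/(0.6945 + 0.8397) = 0.453.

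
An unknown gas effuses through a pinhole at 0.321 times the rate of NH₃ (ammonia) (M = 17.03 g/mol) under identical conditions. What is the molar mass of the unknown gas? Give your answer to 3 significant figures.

165 g/mol

From Graham's law, rate_X/rate_NH₃ = √(M_NH₃/M_X).
0.321 = √(17.03/M_X)
M_X = 17.03 / 0.321² = 17.03 / 0.1030 = 165 g/mol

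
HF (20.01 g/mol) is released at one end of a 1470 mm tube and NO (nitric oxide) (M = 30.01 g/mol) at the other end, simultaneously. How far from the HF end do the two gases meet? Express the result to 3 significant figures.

The fronts meet when d_HF + d_NO = L with d_HF/d_NO = √(M_NO/M_HF) (Graham's law). Here √(M_NO/M_HF) = √(30.01/20.01) = 1.225.
With d_HF + d_NO = 1470 mm, d_NO = 1470/(1 + 1.225) = 660.8 mm.
d_HF = 1470 − 660.8 = 809 mm.

809 mm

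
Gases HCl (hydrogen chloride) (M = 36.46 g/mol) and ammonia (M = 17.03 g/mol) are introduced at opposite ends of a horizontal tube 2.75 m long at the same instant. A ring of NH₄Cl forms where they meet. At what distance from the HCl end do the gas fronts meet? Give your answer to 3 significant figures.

Distances travelled in equal time are proportional to diffusion rates, so d_HCl/d_NH₃ = √(M_NH₃/M_HCl) = √(17.03/36.46) = 0.6834.
With d_HCl + d_NH₃ = 2.75 m, d_NH₃ = 2.75/(1 + 0.6834) = 1.634 m.
d_HCl = 2.75 − 1.634 = 1.12 m.

1.12 m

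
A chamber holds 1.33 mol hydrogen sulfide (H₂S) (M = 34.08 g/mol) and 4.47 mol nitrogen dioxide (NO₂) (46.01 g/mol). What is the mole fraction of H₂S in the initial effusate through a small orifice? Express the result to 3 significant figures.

0.257

Effusion rate of each component ∝ n_i/√M_i (partial pressure × 1/√M).
x_H₂S(eff) = (n_H₂S/√M_H₂S) / (n_H₂S/√M_H₂S + n_NO₂/√M_NO₂)
= (1.33/√34.08) / (1.33/√34.08 + 4.47/√46.01) = 0.2278/(0.2278 + 0.6590) = 0.257.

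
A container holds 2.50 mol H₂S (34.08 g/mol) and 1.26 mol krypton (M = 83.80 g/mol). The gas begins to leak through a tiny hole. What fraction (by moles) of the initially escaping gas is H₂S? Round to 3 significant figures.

0.757

Effusion rate of each component ∝ n_i/√M_i (partial pressure × 1/√M).
So x_H₂S in the escaping gas = (n_H₂S/√M_H₂S) / Σ(n_i/√M_i)
= (2.50/√34.08) / (2.50/√34.08 + 1.26/√83.80) = 0.4282/(0.4282 + 0.1376) = 0.757.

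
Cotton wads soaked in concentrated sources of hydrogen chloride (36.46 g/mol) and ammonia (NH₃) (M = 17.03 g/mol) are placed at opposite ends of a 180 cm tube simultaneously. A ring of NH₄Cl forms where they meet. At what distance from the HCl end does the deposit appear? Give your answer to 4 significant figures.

Distances travelled in equal time are proportional to diffusion rates, so d_HCl/d_NH₃ = √(M_NH₃/M_HCl) = √(17.03/36.46) = 0.6834.
With d_HCl + d_NH₃ = 180 cm, d_NH₃ = 180/(1 + 0.6834) = 106.9 cm.
d_HCl = 180 − 106.9 = 73.08 cm.

73.08 cm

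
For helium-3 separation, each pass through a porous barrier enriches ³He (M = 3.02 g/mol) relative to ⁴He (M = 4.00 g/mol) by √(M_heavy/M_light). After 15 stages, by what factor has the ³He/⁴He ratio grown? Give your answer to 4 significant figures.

Each stage multiplies the ratio by α = √(4.00/3.02), so after 15 stages the overall factor is α^15 = (4.00/3.02)^(15/2).
= 1.32450^(15/2) = 8.230.

8.230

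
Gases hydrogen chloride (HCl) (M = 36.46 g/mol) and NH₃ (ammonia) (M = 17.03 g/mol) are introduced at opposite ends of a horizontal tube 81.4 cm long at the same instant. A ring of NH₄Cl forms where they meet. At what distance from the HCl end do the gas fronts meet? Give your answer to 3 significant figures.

Distances travelled in equal time are proportional to diffusion rates, so d_HCl/d_NH₃ = √(M_NH₃/M_HCl) = √(17.03/36.46) = 0.6834.
With d_HCl + d_NH₃ = 81.4 cm, d_NH₃ = 81.4/(1 + 0.6834) = 48.35 cm.
d_HCl = 81.4 − 48.35 = 33.0 cm.

33.0 cm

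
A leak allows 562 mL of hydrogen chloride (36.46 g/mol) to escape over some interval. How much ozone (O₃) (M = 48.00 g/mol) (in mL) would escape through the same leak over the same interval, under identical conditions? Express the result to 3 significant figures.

490 mL

Graham's law gives rate_O₃/rate_HCl = √(M_HCl/M_O₃) = √(36.46/48.00) = √0.7596 = 0.8715.
So the volume for O₃ is 562 × 0.8715 = 490 mL.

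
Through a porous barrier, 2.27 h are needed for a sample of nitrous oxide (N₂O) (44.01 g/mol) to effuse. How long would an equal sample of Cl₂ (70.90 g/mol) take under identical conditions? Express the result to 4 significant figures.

By Graham's law, t_Cl₂/t_N₂O = √(M_Cl₂/M_N₂O) = √(70.90/44.01) = √1.611 = 1.269.
So the time for Cl₂ is 2.27 × 1.269 = 2.881 h.

2.881 h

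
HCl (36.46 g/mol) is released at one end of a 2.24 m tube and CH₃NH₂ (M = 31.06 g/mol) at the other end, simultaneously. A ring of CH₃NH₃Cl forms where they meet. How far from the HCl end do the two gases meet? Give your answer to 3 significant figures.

1.08 m

Graham's law gives d_HCl/d_CH₃NH₂ = rate_HCl/rate_CH₃NH₂ = √(M_CH₃NH₂/M_HCl) = √(31.06/36.46) = 0.9230.
With d_HCl + d_CH₃NH₂ = 2.24 m, d_CH₃NH₂ = 2.24/(1 + 0.9230) = 1.165 m.
d_HCl = 2.24 − 1.165 = 1.08 m.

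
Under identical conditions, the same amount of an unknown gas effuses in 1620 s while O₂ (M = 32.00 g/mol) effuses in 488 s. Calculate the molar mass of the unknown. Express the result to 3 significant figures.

353 g/mol

By Graham's law, t_X/t_O₂ = √(M_X/M_O₂).
1620/488 = 3.320 = √(M_X/32.00)
M_X = 32.00 × 3.320² = 32.00 × 11.02 = 353 g/mol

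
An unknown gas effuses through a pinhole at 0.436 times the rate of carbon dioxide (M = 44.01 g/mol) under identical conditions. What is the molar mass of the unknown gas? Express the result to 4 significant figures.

231.5 g/mol

Using Graham's law: rate_X/rate_CO₂ = √(M_CO₂/M_X).
0.436 = √(44.01/M_X)
M_X = 44.01 / 0.436² = 44.01 / 0.1901 = 231.5 g/mol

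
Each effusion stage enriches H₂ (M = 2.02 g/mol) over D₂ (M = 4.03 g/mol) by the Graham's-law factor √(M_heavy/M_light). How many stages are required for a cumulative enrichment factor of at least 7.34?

With α = √(4.03/2.02) per stage, ln α = ½ ln(1.99505) = 0.3453.
Need α^N ≥ 7.34 ⇒ N ≥ ln(7.34) / ln α = 1.993 / 0.3453 = 5.77.
So at least 6 stages are needed.

6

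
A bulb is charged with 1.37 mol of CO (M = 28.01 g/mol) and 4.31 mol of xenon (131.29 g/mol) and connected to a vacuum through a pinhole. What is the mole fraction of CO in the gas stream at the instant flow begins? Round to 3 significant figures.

The effusion rate of species i is ∝ p_i/√M_i ∝ n_i/√M_i.
Mole fraction of CO in the effusate = (n_CO/√M_CO) / (n_CO/√M_CO + n_Xe/√M_Xe)
= (1.37/√28.01) / (1.37/√28.01 + 4.31/√131.29) = 0.2589/(0.2589 + 0.3762) = 0.408.

0.408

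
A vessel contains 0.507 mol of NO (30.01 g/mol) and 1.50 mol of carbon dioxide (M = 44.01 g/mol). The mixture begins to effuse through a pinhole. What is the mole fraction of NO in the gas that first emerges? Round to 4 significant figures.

Rate_i ∝ x_i/√M_i (Graham's law weighted by mole fraction), so the effusate composition follows n_i/√M_i.
So x_NO in the escaping gas = (n_NO/√M_NO) / Σ(n_i/√M_i)
= (0.507/√30.01) / (0.507/√30.01 + 1.50/√44.01) = 0.09255/(0.09255 + 0.2261) = 0.2904.

0.2904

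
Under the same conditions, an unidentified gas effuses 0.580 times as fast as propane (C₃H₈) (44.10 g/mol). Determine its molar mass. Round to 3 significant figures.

131 g/mol

By Graham's law, rate_X/rate_C₃H₈ = √(M_C₃H₈/M_X).
0.580 = √(44.10/M_X)
M_X = 44.10 / 0.580² = 44.10 / 0.3364 = 131 g/mol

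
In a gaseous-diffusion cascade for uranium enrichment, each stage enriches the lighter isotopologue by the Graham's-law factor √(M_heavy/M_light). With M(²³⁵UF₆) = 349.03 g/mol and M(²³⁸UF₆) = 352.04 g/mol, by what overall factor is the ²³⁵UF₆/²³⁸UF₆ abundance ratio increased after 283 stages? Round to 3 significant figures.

3.37

The single-stage factor is √(M_heavy/M_light), so 283 stages give [√(352.04/349.03)]^283 = (352.04/349.03)^(283/2).
= 1.00862^(283/2) = 3.37.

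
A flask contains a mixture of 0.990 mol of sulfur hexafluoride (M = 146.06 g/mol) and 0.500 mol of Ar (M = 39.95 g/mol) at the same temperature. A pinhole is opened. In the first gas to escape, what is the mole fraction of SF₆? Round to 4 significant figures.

0.5087

The effusion rate of species i is ∝ p_i/√M_i ∝ n_i/√M_i.
Mole fraction of SF₆ in the effusate = (n_SF₆/√M_SF₆) / (n_SF₆/√M_SF₆ + n_Ar/√M_Ar)
= (0.990/√146.06) / (0.990/√146.06 + 0.500/√39.95) = 0.08192/(0.08192 + 0.07911) = 0.5087.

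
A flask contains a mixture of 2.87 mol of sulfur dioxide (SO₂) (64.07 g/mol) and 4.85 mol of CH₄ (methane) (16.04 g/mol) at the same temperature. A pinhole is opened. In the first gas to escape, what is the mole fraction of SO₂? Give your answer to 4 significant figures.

0.2284

The effusion rate of species i is ∝ p_i/√M_i ∝ n_i/√M_i.
x_SO₂(eff) = (n_SO₂/√M_SO₂) / (n_SO₂/√M_SO₂ + n_CH₄/√M_CH₄)
= (2.87/√64.07) / (2.87/√64.07 + 4.85/√16.04) = 0.3586/(0.3586 + 1.211) = 0.2284.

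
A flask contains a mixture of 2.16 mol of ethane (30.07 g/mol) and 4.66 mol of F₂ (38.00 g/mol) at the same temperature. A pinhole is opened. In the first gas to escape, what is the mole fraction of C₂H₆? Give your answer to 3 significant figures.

0.343

Effusion rate of each component ∝ n_i/√M_i (partial pressure × 1/√M).
So x_C₂H₆ in the escaping gas = (n_C₂H₆/√M_C₂H₆) / Σ(n_i/√M_i)
= (2.16/√30.07) / (2.16/√30.07 + 4.66/√38.00) = 0.3939/(0.3939 + 0.7560) = 0.343.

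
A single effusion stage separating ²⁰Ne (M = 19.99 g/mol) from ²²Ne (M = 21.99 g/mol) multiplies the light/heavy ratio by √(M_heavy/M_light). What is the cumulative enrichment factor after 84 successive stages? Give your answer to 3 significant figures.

54.9

The single-stage factor is √(M_heavy/M_light), so 84 stages give [√(21.99/19.99)]^84 = (21.99/19.99)^(84/2).
= 1.10005^42 = 54.9.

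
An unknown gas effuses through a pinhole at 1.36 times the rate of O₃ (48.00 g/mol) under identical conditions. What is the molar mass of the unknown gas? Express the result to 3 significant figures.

Since effusion rate ∝ 1/√M, rate_X/rate_O₃ = √(M_O₃/M_X).
1.36 = √(48.00/M_X)
M_X = 48.00 / 1.36² = 48.00 / 1.850 = 26.0 g/mol

26.0 g/mol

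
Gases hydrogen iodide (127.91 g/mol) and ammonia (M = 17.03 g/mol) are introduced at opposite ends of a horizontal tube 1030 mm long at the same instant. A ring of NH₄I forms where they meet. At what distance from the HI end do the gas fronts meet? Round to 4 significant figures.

275.4 mm

In equal time, each gas travels a distance ∝ its rate ∝ 1/√M, so d_HI/d_NH₃ = √(M_NH₃/M_HI) = √(17.03/127.91) = 0.3649.
With d_HI + d_NH₃ = 1030 mm, d_NH₃ = 1030/(1 + 0.3649) = 754.6 mm.
d_HI = 1030 − 754.6 = 275.4 mm.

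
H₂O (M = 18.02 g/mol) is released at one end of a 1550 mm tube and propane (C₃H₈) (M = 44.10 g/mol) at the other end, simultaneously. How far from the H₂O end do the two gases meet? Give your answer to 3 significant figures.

Graham's law gives d_H₂O/d_C₃H₈ = rate_H₂O/rate_C₃H₈ = √(M_C₃H₈/M_H₂O) = √(44.10/18.02) = 1.564.
With d_H₂O + d_C₃H₈ = 1550 mm, d_C₃H₈ = 1550/(1 + 1.564) = 604.4 mm.
d_H₂O = 1550 − 604.4 = 946 mm.

946 mm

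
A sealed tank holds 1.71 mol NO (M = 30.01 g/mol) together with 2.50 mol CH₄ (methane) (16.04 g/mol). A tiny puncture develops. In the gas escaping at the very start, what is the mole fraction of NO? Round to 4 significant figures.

The effusion rate of species i is ∝ p_i/√M_i ∝ n_i/√M_i.
So x_NO in the escaping gas = (n_NO/√M_NO) / Σ(n_i/√M_i)
= (1.71/√30.01) / (1.71/√30.01 + 2.50/√16.04) = 0.3121/(0.3121 + 0.6242) = 0.3334.

0.3334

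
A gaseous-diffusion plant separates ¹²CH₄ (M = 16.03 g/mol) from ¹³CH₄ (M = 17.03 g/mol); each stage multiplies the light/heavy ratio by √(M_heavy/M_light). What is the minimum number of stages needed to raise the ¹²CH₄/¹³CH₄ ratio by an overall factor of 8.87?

73

Per stage α = (17.03/16.03)^(1/2) = 1.06238^0.5, giving ln α = 0.03026.
Need α^N ≥ 8.87 ⇒ N ≥ ln(8.87) / ln α = 2.183 / 0.03026 = 72.14.
Minimum whole number of stages: N = 73.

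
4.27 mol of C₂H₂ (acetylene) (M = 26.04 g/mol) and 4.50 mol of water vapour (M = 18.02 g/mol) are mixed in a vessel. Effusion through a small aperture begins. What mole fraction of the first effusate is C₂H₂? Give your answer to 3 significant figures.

0.441

Effusion rate of each component ∝ n_i/√M_i (partial pressure × 1/√M).
Mole fraction of C₂H₂ in the effusate = (n_C₂H₂/√M_C₂H₂) / (n_C₂H₂/√M_C₂H₂ + n_H₂O/√M_H₂O)
= (4.27/√26.04) / (4.27/√26.04 + 4.50/√18.02) = 0.8368/(0.8368 + 1.060) = 0.441.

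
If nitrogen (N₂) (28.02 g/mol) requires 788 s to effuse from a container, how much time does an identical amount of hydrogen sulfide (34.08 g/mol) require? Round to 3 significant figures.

From Graham's law, t_H₂S/t_N₂ = √(M_H₂S/M_N₂) = √(34.08/28.02) = √1.216 = 1.103.
So the time for H₂S is 788 × 1.103 = 869 s.

869 s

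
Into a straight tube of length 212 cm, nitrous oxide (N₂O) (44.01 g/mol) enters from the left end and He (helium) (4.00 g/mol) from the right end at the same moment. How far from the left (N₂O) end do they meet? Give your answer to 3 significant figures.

49.1 cm

Distances travelled in equal time are proportional to diffusion rates, so d_N₂O/d_He = √(M_He/M_N₂O) = √(4.00/44.01) = 0.3015.
With d_N₂O + d_He = 212 cm, d_He = 212/(1 + 0.3015) = 162.9 cm.
d_N₂O = 212 − 162.9 = 49.1 cm.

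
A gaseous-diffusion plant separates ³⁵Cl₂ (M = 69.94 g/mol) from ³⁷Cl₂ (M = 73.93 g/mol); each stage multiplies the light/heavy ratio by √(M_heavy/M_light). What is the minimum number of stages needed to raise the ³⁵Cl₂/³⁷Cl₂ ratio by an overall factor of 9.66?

82

Single-stage factor α = √(73.93/69.94), so ln α = ½ ln(1.05705) = 0.02774.
Need α^N ≥ 9.66 ⇒ N ≥ ln(9.66) / ln α = 2.268 / 0.02774 = 81.76.
Minimum whole number of stages: N = 82.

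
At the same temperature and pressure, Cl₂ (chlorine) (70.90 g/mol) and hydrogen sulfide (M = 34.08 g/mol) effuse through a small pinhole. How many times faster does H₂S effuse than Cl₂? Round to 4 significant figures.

1.442

Since effusion rate ∝ 1/√M, rate_H₂S/rate_Cl₂ = √(M_Cl₂/M_H₂S) = √(70.90/34.08) = √2.080 = 1.442.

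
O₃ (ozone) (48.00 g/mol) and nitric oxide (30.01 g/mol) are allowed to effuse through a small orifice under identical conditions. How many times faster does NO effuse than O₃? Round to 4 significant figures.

Using Graham's law: rate_NO/rate_O₃ = √(M_O₃/M_NO) = √(48.00/30.01) = √1.599 = 1.265.

1.265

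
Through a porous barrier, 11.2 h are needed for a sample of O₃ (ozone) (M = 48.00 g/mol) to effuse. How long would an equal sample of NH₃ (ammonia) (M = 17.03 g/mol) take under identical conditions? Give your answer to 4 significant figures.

From Graham's law, t_NH₃/t_O₃ = √(M_NH₃/M_O₃) = √(17.03/48.00) = √0.3548 = 0.5956.
So the time for NH₃ is 11.2 × 0.5956 = 6.671 h.

6.671 h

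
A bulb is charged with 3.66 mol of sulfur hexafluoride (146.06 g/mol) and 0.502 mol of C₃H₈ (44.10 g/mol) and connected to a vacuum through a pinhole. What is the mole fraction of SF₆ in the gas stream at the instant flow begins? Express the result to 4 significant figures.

0.8002

Effusion rate of each component ∝ n_i/√M_i (partial pressure × 1/√M).
x_SF₆(eff) = (n_SF₆/√M_SF₆) / (n_SF₆/√M_SF₆ + n_C₃H₈/√M_C₃H₈)
= (3.66/√146.06) / (3.66/√146.06 + 0.502/√44.10) = 0.3028/(0.3028 + 0.07559) = 0.8002.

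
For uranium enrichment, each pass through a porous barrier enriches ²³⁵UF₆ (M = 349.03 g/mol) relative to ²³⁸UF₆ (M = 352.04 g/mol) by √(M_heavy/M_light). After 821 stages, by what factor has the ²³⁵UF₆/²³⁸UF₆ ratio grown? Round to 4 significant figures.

33.95

Overall factor = α^821 with α = √(352.04/349.03), i.e. (352.04/349.03)^(821/2).
= 1.00862^(821/2) = 33.95.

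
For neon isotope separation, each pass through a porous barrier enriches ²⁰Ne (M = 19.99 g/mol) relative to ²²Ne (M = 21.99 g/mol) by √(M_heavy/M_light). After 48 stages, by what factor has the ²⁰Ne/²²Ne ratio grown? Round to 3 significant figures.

9.86

Each stage multiplies the ratio by α = √(21.99/19.99), so after 48 stages the overall factor is α^48 = (21.99/19.99)^(48/2).
= 1.10005^24 = 9.86.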